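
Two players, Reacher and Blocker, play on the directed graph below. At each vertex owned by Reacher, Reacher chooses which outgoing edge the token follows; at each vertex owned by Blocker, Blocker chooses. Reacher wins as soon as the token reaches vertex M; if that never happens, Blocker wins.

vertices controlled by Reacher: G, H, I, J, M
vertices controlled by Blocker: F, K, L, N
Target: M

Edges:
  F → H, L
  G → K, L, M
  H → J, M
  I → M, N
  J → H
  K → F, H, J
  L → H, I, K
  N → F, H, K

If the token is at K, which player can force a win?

A0 = {M}
A1: add {G, H, I} — G (Reacher) has G→M; H (Reacher) has H→M; I (Reacher) has I→M.
A2: add {J} — J (Reacher) has J→H.
A3 = A2; e.g. F (Blocker) can still go to L. Fixed point.
K never enters the attractor, so Blocker can avoid the target forever.

Blocker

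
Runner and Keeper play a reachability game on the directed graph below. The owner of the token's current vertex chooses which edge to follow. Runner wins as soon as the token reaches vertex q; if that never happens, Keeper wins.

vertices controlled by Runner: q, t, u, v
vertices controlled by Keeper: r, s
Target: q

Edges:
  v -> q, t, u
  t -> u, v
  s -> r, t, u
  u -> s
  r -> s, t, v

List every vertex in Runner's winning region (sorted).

A0 = {q}
A1: add {v} — v (Runner) has v→q.
A2: add {t} — t (Runner) has t→v.
A3 = A2; e.g. r (Keeper) can still go to s. Fixed point.
Runner's winning region = {q, t, v}.

q, t, v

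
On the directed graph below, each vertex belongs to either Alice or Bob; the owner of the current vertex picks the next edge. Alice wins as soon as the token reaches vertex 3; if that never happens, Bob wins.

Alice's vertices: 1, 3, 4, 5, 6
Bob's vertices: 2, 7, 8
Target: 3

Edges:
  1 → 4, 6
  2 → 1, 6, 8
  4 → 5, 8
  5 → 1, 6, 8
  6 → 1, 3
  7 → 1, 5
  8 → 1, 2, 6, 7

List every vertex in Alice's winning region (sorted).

1, 3, 4, 5, 6, 7

A0 = {3}
A1: add {6} — 6 (Alice) has 6→3.
A2: add {1, 5} — 1 (Alice) has 1→6; 5 (Alice) has 5→6.
A3: add {4, 7} — 4 (Alice) has 4→5; 7 (Bob): all of {1, 5} already in.
A4 = A3; e.g. 2 (Bob) can still go to 8. Fixed point.
Alice's winning region = {1, 3, 4, 5, 6, 7}.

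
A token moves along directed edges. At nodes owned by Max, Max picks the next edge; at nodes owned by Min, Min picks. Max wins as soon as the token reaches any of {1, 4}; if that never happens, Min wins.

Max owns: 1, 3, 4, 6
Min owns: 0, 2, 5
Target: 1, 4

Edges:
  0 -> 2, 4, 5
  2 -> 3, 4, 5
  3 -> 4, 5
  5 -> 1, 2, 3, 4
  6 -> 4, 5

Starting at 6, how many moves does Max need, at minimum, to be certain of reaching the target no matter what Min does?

1

A0 = {1, 4}
A1: add {3, 6} — 3 (Max) has 3→4; 6 (Max) has 6→4.
A2 = A1; e.g. 0 (Min) can still go to 2. Fixed point.
6 enters the attractor at level 1, so Max can force the target in 1 move from there.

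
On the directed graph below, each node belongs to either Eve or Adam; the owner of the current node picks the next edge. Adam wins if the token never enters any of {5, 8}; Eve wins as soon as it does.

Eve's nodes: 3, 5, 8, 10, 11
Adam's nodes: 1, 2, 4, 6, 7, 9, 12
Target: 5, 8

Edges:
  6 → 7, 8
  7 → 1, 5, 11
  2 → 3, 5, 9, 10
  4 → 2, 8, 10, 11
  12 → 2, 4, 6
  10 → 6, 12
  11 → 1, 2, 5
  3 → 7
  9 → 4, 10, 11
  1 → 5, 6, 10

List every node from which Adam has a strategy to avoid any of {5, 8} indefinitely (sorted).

1, 2, 3, 4, 6, 7, 9, 10, 12

A0 = {5, 8}
A1: add {11} — 11 (Eve) has 11→5.
A2 = A1; e.g. 1 (Adam) can still go to 6. Fixed point.
Eve's attractor = {5, 8, 11}; Adam avoids the target exactly from the complement.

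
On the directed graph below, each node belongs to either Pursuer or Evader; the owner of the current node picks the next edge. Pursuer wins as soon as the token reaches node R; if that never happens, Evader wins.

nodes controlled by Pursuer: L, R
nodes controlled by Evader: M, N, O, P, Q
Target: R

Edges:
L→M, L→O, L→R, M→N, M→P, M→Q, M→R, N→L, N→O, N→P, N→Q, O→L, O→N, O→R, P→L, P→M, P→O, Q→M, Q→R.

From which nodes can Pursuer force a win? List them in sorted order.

L, R

A0 = {R}
A1: add {L} — L (Pursuer) has L→R.
A2 = A1; e.g. M (Evader) can still go to N. Fixed point.
Pursuer's winning region = {L, R}.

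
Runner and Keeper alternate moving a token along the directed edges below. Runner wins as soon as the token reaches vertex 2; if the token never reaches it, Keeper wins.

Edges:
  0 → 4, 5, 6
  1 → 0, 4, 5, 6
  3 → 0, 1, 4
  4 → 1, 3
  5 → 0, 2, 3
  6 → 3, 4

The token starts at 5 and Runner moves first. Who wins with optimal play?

Track states (vertex, player-to-move).
A0 = {(2,Runner), (2,Keeper)}
A1: add {(5,Runner)}.
(5,Runner) ∈ A1 ⇒ Runner forces the target.

Runner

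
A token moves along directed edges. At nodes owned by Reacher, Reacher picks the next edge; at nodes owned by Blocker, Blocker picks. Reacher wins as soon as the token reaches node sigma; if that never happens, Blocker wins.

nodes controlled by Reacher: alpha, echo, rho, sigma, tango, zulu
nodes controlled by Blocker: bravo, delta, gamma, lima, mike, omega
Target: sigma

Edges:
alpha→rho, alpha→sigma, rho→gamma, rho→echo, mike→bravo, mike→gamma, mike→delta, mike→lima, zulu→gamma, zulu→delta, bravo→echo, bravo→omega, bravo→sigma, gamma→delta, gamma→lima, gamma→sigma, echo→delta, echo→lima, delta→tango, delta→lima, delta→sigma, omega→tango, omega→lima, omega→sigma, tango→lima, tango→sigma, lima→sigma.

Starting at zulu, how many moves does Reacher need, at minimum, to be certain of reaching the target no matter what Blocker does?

A0 = {sigma}
A1: add {alpha, lima, tango} — alpha (Reacher) has alpha→sigma; tango (Reacher) has tango→sigma; lima (Blocker): all of {sigma} already in.
A2: add {delta, echo, omega} — echo (Reacher) has echo→lima; delta (Blocker): all of {tango, lima, sigma} already in; omega (Blocker): all of {tango, lima, sigma} already in.
A3: add {bravo, gamma, rho, zulu} — rho (Reacher) has rho→echo; zulu (Reacher) has zulu→delta; bravo (Blocker): all of {echo, omega, sigma} already in; gamma (Blocker): all of {delta, lima, sigma} already in.
zulu enters the attractor at level 3, so Reacher can force the target in 3 moves from there.

3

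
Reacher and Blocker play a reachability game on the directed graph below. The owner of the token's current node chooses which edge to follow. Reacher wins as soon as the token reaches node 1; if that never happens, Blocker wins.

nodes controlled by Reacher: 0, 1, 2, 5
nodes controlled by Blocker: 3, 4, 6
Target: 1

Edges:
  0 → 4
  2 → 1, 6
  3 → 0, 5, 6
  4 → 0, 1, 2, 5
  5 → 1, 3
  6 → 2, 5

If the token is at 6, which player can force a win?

A0 = {1}
A1: add {2, 5} — 2 (Reacher) has 2→1; 5 (Reacher) has 5→1.
A2: add {6} — 6 (Blocker): all of {2, 5} already in.
A3 = A2; e.g. 0 (Reacher) has no edge into A2. Fixed point.
6 ∈ A2, so Reacher can force the target.

Reacher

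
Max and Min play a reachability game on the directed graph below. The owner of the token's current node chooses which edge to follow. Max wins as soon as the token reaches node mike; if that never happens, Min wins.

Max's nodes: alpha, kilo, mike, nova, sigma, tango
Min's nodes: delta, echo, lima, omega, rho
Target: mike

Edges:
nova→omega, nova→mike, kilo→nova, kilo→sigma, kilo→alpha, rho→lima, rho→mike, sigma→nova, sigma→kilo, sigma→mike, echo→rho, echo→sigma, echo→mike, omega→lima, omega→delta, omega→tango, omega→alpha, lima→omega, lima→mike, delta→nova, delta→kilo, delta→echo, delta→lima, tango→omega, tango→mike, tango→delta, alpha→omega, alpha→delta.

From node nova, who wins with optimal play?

Max

A0 = {mike}
A1: add {nova, sigma, tango} — nova (Max) has nova→mike; sigma (Max) has sigma→mike; tango (Max) has tango→mike.
nova ∈ A1, so Max can force the target.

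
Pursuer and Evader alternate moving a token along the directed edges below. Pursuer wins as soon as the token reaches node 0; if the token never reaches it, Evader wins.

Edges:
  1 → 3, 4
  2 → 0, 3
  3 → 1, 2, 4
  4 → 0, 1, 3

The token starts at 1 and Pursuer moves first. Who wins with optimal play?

Evader

Track states (vertex, player-to-move).
A0 = {(0,Pursuer), (0,Evader)}
A1: add {(2,Pursuer), (4,Pursuer)}.
A2 = A1; e.g. (1,Pursuer) stays out. (1,Pursuer) never enters ⇒ Evader avoids the target.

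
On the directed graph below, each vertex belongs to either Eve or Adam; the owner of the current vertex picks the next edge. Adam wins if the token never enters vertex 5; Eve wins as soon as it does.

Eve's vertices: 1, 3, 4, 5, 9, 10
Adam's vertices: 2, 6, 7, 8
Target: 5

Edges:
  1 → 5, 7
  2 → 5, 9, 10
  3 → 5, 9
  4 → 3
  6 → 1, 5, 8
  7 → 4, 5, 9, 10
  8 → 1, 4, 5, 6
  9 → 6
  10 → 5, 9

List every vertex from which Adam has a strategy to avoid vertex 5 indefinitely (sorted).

A0 = {5}
A1: add {1, 3, 10} — 1 (Eve) has 1→5; 3 (Eve) has 3→5; 10 (Eve) has 10→5.
A2: add {4} — 4 (Eve) has 4→3.
A3 = A2; e.g. 2 (Adam) can still go to 9. Fixed point.
Eve's attractor = {1, 3, 4, 5, 10}; Adam avoids the target exactly from the complement.

2, 6, 7, 8, 9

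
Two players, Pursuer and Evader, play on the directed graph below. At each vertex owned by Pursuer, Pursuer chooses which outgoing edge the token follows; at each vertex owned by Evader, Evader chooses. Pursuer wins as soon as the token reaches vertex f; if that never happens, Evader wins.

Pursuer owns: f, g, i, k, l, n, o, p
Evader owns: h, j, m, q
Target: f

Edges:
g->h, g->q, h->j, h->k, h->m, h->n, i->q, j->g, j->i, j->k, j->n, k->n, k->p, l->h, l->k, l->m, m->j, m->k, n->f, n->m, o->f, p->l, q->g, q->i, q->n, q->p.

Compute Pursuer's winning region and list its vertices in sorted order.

f, k, l, n, o, p

A0 = {f}
A1: add {n, o} — n (Pursuer) has n→f; o (Pursuer) has o→f.
A2: add {k} — k (Pursuer) has k→n.
A3: add {l} — l (Pursuer) has l→k.
A4: add {p} — p (Pursuer) has p→l.
A5 = A4; e.g. g (Pursuer) has no edge into A4. Fixed point.
Pursuer's winning region = {f, k, l, n, o, p}.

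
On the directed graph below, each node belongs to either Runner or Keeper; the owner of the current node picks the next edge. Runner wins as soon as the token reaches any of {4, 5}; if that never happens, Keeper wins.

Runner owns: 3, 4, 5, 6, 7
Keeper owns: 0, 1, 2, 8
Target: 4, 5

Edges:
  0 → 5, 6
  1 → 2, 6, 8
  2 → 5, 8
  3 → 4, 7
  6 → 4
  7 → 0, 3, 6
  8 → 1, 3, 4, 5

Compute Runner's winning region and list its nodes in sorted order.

0, 3, 4, 5, 6, 7

A0 = {4, 5}
A1: add {3, 6} — 3 (Runner) has 3→4; 6 (Runner) has 6→4.
A2: add {0, 7} — 0 (Keeper): all of {5, 6} already in; 7 (Runner) has 7→3.
A3 = A2; e.g. 1 (Keeper) can still go to 2. Fixed point.
Runner's winning region = {0, 3, 4, 5, 6, 7}.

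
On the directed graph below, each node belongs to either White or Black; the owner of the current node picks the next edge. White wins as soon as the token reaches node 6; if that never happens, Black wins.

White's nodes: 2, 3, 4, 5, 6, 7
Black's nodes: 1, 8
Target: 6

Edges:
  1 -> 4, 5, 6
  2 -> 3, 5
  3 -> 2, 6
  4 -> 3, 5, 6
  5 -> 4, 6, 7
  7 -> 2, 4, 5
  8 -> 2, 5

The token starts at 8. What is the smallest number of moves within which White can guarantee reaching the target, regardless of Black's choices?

A0 = {6}
A1: add {3, 4, 5} — 3 (White) has 3→6; 4 (White) has 4→6; 5 (White) has 5→6.
A2: add {1, 2, 7} — 1 (Black): all of {4, 5, 6} already in; 2 (White) has 2→3; 7 (White) has 7→4.
A3: add {8} — 8 (Black): all of {2, 5} already in.
A3 = all vertices. Fixed point.
8 enters the attractor at level 3, so White can force the target in 3 moves from there.

3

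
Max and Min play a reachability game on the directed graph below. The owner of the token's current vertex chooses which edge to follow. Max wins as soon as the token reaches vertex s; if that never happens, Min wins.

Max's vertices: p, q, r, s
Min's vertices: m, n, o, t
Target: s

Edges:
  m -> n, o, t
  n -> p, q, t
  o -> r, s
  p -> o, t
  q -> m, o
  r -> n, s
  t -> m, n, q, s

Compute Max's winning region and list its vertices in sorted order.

o, p, q, r, s

A0 = {s}
A1: add {r} — r (Max) has r→s.
A2: add {o} — o (Min): all of {r, s} already in.
A3: add {p, q} — p (Max) has p→o; q (Max) has q→o.
A4 = A3; e.g. m (Min) can still go to n. Fixed point.
Max's winning region = {o, p, q, r, s}.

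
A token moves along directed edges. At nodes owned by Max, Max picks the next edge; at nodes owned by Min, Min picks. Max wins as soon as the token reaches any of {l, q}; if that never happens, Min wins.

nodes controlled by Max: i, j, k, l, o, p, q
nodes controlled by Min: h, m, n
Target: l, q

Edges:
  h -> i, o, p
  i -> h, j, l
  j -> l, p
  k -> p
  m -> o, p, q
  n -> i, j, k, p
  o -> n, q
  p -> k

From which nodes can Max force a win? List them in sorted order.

A0 = {l, q}
A1: add {i, j, o} — i (Max) has i→l; j (Max) has j→l; o (Max) has o→q.
A2 = A1; e.g. h (Min) can still go to p. Fixed point.
Max's winning region = {i, j, l, o, q}.

i, j, l, o, q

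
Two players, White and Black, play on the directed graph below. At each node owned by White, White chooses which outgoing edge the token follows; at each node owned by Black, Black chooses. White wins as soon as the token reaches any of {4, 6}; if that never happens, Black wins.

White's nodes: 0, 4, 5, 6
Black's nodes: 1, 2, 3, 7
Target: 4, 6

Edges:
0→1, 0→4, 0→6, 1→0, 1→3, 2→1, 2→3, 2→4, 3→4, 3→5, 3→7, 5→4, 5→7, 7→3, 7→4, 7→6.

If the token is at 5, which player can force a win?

A0 = {4, 6}
A1: add {0, 5} — 0 (White) has 0→4; 5 (White) has 5→4.
A2 = A1; e.g. 1 (Black) can still go to 3. Fixed point.
5 ∈ A1, so White can force the target.

White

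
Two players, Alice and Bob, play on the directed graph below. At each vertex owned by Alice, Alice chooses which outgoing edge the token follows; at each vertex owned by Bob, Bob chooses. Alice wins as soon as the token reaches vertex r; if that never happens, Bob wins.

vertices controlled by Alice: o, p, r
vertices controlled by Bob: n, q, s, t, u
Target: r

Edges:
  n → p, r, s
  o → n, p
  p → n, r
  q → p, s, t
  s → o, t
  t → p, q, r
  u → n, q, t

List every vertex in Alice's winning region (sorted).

o, p, r

A0 = {r}
A1: add {p} — p (Alice) has p→r.
A2: add {o} — o (Alice) has o→p.
A3 = A2; e.g. n (Bob) can still go to s. Fixed point.
Alice's winning region = {o, p, r}.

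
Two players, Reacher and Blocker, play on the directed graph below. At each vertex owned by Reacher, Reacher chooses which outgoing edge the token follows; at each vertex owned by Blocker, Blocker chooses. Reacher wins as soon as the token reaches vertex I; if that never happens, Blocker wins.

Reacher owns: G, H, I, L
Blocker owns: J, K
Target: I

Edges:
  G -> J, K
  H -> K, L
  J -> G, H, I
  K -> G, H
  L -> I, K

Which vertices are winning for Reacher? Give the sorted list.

H, I, L

A0 = {I}
A1: add {L} — L (Reacher) has L→I.
A2: add {H} — H (Reacher) has H→L.
A3 = A2; e.g. G (Reacher) has no edge into A2. Fixed point.
Reacher's winning region = {H, I, L}.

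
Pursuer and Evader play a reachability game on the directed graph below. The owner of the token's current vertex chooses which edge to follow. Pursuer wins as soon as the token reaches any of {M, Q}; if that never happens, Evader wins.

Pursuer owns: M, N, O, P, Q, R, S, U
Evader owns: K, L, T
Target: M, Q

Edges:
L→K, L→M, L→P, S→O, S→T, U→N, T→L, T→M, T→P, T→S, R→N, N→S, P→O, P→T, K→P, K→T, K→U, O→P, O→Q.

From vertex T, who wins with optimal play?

A0 = {M, Q}
A1: add {O} — O (Pursuer) has O→Q.
A2: add {P, S} — P (Pursuer) has P→O; S (Pursuer) has S→O.
A3: add {N} — N (Pursuer) has N→S.
A4: add {R, U} — R (Pursuer) has R→N; U (Pursuer) has U→N.
A5 = A4; e.g. K (Evader) can still go to T. Fixed point.
T never enters the attractor, so Evader can avoid the target forever.

Evader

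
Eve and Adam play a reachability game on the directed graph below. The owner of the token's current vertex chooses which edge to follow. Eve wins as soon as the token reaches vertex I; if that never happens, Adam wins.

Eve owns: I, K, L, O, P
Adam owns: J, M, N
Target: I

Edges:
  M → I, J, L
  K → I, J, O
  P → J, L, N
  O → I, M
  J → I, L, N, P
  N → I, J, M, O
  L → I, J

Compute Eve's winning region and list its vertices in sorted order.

I, K, L, O, P

A0 = {I}
A1: add {K, L, O} — K (Eve) has K→I; L (Eve) has L→I; O (Eve) has O→I.
A2: add {P} — P (Eve) has P→L.
A3 = A2; e.g. J (Adam) can still go to N. Fixed point.
Eve's winning region = {I, K, L, O, P}.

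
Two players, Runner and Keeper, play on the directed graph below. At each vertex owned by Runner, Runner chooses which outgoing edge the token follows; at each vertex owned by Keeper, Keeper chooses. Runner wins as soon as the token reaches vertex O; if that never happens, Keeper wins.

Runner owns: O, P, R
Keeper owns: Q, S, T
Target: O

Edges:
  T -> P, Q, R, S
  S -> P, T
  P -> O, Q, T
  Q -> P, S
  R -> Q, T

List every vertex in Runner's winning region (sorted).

A0 = {O}
A1: add {P} — P (Runner) has P→O.
A2 = A1; e.g. Q (Keeper) can still go to S. Fixed point.
Runner's winning region = {O, P}.

O, P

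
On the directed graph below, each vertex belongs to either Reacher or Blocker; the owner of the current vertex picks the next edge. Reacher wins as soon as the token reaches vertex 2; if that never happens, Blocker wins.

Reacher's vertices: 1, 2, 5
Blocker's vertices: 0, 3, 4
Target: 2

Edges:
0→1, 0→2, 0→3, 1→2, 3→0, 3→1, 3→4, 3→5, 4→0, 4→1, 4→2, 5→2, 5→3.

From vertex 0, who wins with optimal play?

A0 = {2}
A1: add {1, 5} — 1 (Reacher) has 1→2; 5 (Reacher) has 5→2.
A2 = A1; e.g. 0 (Blocker) can still go to 3. Fixed point.
0 never enters the attractor, so Blocker can avoid the target forever.

Blocker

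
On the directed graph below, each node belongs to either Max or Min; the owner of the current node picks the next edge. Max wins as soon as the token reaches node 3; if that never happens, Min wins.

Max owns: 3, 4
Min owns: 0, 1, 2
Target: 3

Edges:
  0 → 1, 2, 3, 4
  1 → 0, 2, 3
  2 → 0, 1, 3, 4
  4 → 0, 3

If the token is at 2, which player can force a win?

A0 = {3}
A1: add {4} — 4 (Max) has 4→3.
A2 = A1; e.g. 0 (Min) can still go to 1. Fixed point.
2 never enters the attractor, so Min can avoid the target forever.

Min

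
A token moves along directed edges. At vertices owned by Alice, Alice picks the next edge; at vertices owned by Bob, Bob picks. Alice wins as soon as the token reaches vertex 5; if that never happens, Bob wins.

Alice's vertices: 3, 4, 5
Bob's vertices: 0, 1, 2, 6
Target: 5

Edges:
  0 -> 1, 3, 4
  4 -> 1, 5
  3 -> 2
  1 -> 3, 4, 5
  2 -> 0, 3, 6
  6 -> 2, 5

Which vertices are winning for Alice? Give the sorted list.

4, 5

A0 = {5}
A1: add {4} — 4 (Alice) has 4→5.
A2 = A1; e.g. 0 (Bob) can still go to 1. Fixed point.
Alice's winning region = {4, 5}.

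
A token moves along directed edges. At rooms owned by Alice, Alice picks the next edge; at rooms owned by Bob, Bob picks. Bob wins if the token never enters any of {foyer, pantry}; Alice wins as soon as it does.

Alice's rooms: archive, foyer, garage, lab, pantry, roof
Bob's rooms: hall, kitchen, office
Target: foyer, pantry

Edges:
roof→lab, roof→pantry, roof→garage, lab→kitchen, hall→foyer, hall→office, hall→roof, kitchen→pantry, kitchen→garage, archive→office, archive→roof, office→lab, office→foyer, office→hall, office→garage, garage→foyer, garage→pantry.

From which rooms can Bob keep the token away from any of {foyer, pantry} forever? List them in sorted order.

A0 = {foyer, pantry}
A1: add {garage, roof} — roof (Alice) has roof→pantry; garage (Alice) has garage→foyer.
A2: add {archive, kitchen} — kitchen (Bob): all of {pantry, garage} already in; archive (Alice) has archive→roof.
A3: add {lab} — lab (Alice) has lab→kitchen.
A4 = A3; e.g. office (Bob) can still go to hall. Fixed point.
Alice's attractor = {archive, foyer, garage, kitchen, lab, pantry, roof}; Bob avoids the target exactly from the complement.

hall, office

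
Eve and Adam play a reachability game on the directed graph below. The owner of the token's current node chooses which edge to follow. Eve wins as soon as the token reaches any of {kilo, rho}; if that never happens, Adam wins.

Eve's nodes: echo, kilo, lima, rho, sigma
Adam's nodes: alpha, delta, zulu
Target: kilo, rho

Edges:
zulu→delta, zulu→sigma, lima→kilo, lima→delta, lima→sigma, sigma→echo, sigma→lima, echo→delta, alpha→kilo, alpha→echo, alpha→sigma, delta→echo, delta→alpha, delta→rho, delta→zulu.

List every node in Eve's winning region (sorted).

A0 = {kilo, rho}
A1: add {lima} — lima (Eve) has lima→kilo.
A2: add {sigma} — sigma (Eve) has sigma→lima.
A3 = A2; e.g. echo (Eve) has no edge into A2. Fixed point.
Eve's winning region = {kilo, lima, rho, sigma}.

kilo, lima, rho, sigma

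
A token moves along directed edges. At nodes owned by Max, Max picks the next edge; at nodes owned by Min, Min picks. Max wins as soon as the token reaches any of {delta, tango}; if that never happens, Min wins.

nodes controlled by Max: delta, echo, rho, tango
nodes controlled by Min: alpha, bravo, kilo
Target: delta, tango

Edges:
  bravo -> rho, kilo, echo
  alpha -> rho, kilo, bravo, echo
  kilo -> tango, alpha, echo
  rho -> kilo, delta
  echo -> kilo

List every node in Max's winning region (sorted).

delta, rho, tango

A0 = {delta, tango}
A1: add {rho} — rho (Max) has rho→delta.
A2 = A1; e.g. kilo (Min) can still go to alpha. Fixed point.
Max's winning region = {delta, rho, tango}.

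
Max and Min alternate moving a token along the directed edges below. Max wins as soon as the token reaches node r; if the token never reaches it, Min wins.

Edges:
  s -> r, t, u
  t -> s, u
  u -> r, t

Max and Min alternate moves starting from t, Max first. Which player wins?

Track states (vertex, player-to-move).
A0 = {(r,Max), (r,Min)}
A1: add {(s,Max), (u,Max)}.
A2: add {(t,Min)}.
A3 = A2; e.g. (s,Min) stays out. (t,Max) never enters ⇒ Min avoids the target.

Min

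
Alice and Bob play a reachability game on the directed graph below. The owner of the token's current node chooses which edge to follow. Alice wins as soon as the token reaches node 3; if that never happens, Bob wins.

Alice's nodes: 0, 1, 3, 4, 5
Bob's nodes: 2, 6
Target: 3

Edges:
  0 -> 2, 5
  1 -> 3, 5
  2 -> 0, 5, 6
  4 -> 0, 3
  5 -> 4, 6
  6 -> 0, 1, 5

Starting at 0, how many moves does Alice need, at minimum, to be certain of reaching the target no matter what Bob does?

A0 = {3}
A1: add {1, 4} — 1 (Alice) has 1→3; 4 (Alice) has 4→3.
A2: add {5} — 5 (Alice) has 5→4.
A3: add {0} — 0 (Alice) has 0→5.
0 enters the attractor at level 3, so Alice can force the target in 3 moves from there.

3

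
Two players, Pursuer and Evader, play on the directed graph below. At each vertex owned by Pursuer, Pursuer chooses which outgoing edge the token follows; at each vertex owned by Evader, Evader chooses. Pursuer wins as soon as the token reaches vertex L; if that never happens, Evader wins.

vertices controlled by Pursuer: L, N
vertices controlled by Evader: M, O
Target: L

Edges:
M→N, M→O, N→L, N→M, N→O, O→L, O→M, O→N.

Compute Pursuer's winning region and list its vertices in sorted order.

L, N

A0 = {L}
A1: add {N} — N (Pursuer) has N→L.
A2 = A1; e.g. M (Evader) can still go to O. Fixed point.
Pursuer's winning region = {L, N}.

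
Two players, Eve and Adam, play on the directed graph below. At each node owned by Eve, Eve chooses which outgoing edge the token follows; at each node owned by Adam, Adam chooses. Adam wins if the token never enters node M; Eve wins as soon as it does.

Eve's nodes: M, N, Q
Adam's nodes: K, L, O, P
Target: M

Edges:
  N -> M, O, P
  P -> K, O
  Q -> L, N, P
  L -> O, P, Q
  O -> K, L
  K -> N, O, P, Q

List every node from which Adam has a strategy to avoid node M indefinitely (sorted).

K, L, O, P

A0 = {M}
A1: add {N} — N (Eve) has N→M.
A2: add {Q} — Q (Eve) has Q→N.
A3 = A2; e.g. K (Adam) can still go to O. Fixed point.
Eve's attractor = {M, N, Q}; Adam avoids the target exactly from the complement.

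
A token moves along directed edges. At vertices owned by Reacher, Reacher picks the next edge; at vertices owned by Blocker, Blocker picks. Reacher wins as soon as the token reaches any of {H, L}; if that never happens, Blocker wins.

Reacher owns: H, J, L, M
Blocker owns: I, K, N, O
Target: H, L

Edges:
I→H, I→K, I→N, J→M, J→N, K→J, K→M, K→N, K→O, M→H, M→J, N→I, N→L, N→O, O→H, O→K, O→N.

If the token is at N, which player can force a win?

A0 = {H, L}
A1: add {M} — M (Reacher) has M→H.
A2: add {J} — J (Reacher) has J→M.
A3 = A2; e.g. I (Blocker) can still go to K. Fixed point.
N never enters the attractor, so Blocker can avoid the target forever.

Blocker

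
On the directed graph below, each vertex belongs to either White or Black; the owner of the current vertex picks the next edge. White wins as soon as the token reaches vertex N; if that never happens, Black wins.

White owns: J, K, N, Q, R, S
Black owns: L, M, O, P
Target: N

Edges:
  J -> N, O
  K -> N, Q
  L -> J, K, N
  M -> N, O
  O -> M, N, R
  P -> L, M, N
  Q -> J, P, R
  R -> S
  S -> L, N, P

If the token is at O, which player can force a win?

Black

A0 = {N}
A1: add {J, K, S} — J (White) has J→N; K (White) has K→N; S (White) has S→N.
A2: add {L, Q, R} — L (Black): all of {J, K, N} already in; Q (White) has Q→J; R (White) has R→S.
A3 = A2; e.g. M (Black) can still go to O. Fixed point.
O never enters the attractor, so Black can avoid the target forever.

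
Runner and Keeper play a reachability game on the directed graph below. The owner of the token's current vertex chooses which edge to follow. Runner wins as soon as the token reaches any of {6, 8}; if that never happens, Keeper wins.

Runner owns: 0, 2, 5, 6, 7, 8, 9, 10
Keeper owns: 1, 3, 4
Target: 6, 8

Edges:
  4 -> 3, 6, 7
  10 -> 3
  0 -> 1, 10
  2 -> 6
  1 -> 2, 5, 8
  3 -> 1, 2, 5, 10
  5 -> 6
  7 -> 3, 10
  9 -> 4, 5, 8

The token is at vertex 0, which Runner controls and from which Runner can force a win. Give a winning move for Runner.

A0 = {6, 8}
A1: add {2, 5, 9} — 2 (Runner) has 2→6; 5 (Runner) has 5→6; 9 (Runner) has 9→8.
A2: add {1} — 1 (Keeper): all of {2, 5, 8} already in.
A3: add {0} — 0 (Runner) has 0→1.
A4 = A3; e.g. 3 (Keeper) can still go to 10. Fixed point.
From 0, successor 1 is in the attractor (rank 2); the other successor 10 is not.

1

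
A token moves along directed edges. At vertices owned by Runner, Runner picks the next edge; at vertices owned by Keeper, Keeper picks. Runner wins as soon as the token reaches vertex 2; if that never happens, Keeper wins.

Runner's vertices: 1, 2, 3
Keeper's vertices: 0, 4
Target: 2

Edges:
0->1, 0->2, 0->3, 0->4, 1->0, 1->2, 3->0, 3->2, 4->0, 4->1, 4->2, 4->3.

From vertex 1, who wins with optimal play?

A0 = {2}
A1: add {1, 3} — 1 (Runner) has 1→2; 3 (Runner) has 3→2.
A2 = A1; e.g. 0 (Keeper) can still go to 4. Fixed point.
1 ∈ A1, so Runner can force the target.

Runner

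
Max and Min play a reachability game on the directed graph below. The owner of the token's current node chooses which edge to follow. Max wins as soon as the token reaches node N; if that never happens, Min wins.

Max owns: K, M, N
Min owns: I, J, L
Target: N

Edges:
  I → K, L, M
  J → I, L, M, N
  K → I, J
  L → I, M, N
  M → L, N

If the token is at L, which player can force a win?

Min

A0 = {N}
A1: add {M} — M (Max) has M→N.
A2 = A1; e.g. I (Min) can still go to K. Fixed point.
L never enters the attractor, so Min can avoid the target forever.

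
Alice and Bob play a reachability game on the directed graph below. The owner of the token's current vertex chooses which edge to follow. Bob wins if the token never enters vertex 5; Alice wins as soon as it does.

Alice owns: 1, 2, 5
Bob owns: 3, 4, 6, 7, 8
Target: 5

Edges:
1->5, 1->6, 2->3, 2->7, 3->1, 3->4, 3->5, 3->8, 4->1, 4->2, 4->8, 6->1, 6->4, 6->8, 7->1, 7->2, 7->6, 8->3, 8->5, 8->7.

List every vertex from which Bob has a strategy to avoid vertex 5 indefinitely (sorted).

A0 = {5}
A1: add {1} — 1 (Alice) has 1→5.
A2 = A1; e.g. 2 (Alice) has no edge into A1. Fixed point.
Alice's attractor = {1, 5}; Bob avoids the target exactly from the complement.

2, 3, 4, 6, 7, 8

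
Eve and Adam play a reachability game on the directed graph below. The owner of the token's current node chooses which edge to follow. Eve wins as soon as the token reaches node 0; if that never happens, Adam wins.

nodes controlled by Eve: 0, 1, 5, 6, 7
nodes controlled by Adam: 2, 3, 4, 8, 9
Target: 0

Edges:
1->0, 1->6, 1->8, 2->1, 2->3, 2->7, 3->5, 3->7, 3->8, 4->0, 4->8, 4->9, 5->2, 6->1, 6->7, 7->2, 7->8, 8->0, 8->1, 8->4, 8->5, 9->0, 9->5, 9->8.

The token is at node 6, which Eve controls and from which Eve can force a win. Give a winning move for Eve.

A0 = {0}
A1: add {1} — 1 (Eve) has 1→0.
A2: add {6} — 6 (Eve) has 6→1.
A3 = A2; e.g. 2 (Adam) can still go to 3. Fixed point.
From 6, successor 1 is in the attractor (rank 1); the other successor 7 is not.

1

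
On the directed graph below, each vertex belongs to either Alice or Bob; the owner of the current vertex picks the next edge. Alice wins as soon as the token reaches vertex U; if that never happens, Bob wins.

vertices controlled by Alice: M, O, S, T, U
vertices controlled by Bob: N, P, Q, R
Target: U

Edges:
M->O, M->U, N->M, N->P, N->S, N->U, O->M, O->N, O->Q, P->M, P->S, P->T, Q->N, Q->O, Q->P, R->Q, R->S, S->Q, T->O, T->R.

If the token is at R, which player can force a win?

A0 = {U}
A1: add {M} — M (Alice) has M→U.
A2: add {O} — O (Alice) has O→M.
A3: add {T} — T (Alice) has T→O.
A4 = A3; e.g. N (Bob) can still go to P. Fixed point.
R never enters the attractor, so Bob can avoid the target forever.

Bob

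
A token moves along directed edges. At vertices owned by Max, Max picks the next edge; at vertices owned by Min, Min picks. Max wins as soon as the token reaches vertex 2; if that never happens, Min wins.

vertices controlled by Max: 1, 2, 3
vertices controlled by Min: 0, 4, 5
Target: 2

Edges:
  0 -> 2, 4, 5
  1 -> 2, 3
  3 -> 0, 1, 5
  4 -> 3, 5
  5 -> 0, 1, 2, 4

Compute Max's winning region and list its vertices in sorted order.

1, 2, 3

A0 = {2}
A1: add {1} — 1 (Max) has 1→2.
A2: add {3} — 3 (Max) has 3→1.
A3 = A2; e.g. 0 (Min) can still go to 4. Fixed point.
Max's winning region = {1, 2, 3}.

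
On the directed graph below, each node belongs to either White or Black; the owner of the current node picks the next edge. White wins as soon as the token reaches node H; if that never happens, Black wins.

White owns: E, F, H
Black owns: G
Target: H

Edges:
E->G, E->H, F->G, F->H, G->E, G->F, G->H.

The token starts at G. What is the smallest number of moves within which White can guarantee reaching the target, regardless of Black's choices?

2

A0 = {H}
A1: add {E, F} — E (White) has E→H; F (White) has F→H.
A2: add {G} — G (Black): all of {E, F, H} already in.
A2 = all vertices. Fixed point.
G enters the attractor at level 2, so White can force the target in 2 moves from there.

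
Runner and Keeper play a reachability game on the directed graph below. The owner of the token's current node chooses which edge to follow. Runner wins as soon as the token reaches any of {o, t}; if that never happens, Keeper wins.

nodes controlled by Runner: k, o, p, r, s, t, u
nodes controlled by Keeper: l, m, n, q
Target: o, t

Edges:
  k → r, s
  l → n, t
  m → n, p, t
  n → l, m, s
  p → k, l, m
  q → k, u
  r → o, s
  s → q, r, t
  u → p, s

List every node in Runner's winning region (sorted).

A0 = {o, t}
A1: add {r, s} — r (Runner) has r→o; s (Runner) has s→t.
A2: add {k, u} — k (Runner) has k→r; u (Runner) has u→s.
A3: add {p, q} — p (Runner) has p→k; q (Keeper): all of {k, u} already in.
A4 = A3; e.g. l (Keeper) can still go to n. Fixed point.
Runner's winning region = {k, o, p, q, r, s, t, u}.

k, o, p, q, r, s, t, u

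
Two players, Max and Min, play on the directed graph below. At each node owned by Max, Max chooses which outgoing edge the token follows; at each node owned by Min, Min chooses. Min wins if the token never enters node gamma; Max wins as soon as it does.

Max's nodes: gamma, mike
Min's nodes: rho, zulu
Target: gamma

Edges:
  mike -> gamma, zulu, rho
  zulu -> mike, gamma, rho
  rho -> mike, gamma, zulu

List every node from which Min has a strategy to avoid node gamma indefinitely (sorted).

rho, zulu

A0 = {gamma}
A1: add {mike} — mike (Max) has mike→gamma.
A2 = A1; e.g. zulu (Min) can still go to rho. Fixed point.
Max's attractor = {gamma, mike}; Min avoids the target exactly from the complement.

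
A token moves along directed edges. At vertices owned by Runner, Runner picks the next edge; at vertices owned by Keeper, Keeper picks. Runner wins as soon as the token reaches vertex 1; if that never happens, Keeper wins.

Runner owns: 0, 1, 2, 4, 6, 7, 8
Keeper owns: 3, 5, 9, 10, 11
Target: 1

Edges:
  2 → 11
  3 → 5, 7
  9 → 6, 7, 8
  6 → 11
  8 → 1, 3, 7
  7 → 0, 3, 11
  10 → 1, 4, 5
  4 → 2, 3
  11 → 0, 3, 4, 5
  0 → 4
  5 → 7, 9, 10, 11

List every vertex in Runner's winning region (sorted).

A0 = {1}
A1: add {8} — 8 (Runner) has 8→1.
A2 = A1; e.g. 0 (Runner) has no edge into A1. Fixed point.
Runner's winning region = {1, 8}.

1, 8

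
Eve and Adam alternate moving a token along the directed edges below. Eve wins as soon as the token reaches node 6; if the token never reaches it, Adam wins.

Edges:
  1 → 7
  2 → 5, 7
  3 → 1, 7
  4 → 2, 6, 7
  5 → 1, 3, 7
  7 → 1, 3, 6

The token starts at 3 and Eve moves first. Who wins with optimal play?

Track states (vertex, player-to-move).
A0 = {(6,Eve), (6,Adam)}
A1: add {(4,Eve), (7,Eve)}.
A2: add {(1,Adam)}.
A3: add {(3,Eve), (5,Eve)}.
(3,Eve) ∈ A3 ⇒ Eve forces the target.

Eve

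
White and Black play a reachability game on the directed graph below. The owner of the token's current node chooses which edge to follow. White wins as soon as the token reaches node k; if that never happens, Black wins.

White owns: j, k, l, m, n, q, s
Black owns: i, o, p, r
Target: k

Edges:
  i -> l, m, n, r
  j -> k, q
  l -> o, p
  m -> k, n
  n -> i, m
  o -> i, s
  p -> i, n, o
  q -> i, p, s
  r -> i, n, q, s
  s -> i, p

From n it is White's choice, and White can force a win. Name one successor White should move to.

m

A0 = {k}
A1: add {j, m} — j (White) has j→k; m (White) has m→k.
A2: add {n} — n (White) has n→m.
A3 = A2; e.g. i (Black) can still go to l. Fixed point.
From n, successor m is in the attractor (rank 1); the other successor i is not.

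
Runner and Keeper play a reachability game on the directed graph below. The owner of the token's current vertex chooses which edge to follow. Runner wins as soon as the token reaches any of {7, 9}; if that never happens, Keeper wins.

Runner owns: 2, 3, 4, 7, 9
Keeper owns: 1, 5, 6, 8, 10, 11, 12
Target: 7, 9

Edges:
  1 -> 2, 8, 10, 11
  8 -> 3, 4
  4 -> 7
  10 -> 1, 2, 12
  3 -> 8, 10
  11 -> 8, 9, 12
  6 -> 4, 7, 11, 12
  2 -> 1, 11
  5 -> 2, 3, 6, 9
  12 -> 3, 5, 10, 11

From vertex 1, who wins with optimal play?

A0 = {7, 9}
A1: add {4} — 4 (Runner) has 4→7.
A2 = A1; e.g. 1 (Keeper) can still go to 2. Fixed point.
1 never enters the attractor, so Keeper can avoid the target forever.

Keeper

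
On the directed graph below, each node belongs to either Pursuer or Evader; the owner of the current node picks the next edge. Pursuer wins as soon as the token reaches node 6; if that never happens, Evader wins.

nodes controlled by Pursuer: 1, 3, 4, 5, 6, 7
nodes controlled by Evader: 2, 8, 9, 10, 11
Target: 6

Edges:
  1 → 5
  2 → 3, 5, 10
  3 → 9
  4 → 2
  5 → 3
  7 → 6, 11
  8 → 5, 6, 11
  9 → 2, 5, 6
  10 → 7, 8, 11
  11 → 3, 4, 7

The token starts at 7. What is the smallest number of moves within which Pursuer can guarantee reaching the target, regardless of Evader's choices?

A0 = {6}
A1: add {7} — 7 (Pursuer) has 7→6.
A2 = A1; e.g. 1 (Pursuer) has no edge into A1. Fixed point.
7 enters the attractor at level 1, so Pursuer can force the target in 1 move from there.

1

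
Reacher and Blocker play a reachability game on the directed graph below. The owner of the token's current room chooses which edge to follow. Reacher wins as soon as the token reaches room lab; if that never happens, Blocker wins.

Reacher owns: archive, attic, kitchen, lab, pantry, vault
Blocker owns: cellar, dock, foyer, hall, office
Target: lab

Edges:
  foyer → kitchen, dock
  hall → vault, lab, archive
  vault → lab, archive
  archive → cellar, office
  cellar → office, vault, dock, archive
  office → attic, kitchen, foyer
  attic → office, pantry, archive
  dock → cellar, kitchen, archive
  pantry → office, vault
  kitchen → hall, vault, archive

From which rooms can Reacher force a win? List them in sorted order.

attic, kitchen, lab, pantry, vault

A0 = {lab}
A1: add {vault} — vault (Reacher) has vault→lab.
A2: add {kitchen, pantry} — pantry (Reacher) has pantry→vault; kitchen (Reacher) has kitchen→vault.
A3: add {attic} — attic (Reacher) has attic→pantry.
A4 = A3; e.g. cellar (Blocker) can still go to office. Fixed point.
Reacher's winning region = {attic, kitchen, lab, pantry, vault}.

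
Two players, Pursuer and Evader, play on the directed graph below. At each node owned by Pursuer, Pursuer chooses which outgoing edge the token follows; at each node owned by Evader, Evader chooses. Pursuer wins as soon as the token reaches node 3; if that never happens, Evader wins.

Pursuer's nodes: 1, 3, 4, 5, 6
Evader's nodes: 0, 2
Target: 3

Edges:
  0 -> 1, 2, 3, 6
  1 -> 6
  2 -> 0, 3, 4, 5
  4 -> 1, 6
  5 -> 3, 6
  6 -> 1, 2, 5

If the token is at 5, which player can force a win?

Pursuer

A0 = {3}
A1: add {5} — 5 (Pursuer) has 5→3.
5 ∈ A1, so Pursuer can force the target.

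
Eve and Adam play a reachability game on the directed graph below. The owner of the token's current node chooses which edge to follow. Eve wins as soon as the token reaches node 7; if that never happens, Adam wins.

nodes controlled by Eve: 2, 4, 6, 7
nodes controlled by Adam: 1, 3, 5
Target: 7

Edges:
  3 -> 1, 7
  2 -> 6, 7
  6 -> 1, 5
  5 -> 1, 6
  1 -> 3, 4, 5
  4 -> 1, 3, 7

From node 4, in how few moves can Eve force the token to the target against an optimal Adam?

A0 = {7}
A1: add {2, 4} — 2 (Eve) has 2→7; 4 (Eve) has 4→7.
A2 = A1; e.g. 1 (Adam) can still go to 3. Fixed point.
4 enters the attractor at level 1, so Eve can force the target in 1 move from there.

1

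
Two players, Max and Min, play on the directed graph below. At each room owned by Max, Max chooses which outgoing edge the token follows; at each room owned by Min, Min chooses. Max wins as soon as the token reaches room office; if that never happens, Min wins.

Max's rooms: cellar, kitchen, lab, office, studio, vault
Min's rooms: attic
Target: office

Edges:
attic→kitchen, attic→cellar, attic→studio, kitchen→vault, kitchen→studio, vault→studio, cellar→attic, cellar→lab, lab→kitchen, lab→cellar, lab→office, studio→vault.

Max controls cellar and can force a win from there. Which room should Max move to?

lab

A0 = {office}
A1: add {lab} — lab (Max) has lab→office.
A2: add {cellar} — cellar (Max) has cellar→lab.
A3 = A2; e.g. attic (Min) can still go to kitchen. Fixed point.
From cellar, successor lab is in the attractor (rank 1); the other successor attic is not.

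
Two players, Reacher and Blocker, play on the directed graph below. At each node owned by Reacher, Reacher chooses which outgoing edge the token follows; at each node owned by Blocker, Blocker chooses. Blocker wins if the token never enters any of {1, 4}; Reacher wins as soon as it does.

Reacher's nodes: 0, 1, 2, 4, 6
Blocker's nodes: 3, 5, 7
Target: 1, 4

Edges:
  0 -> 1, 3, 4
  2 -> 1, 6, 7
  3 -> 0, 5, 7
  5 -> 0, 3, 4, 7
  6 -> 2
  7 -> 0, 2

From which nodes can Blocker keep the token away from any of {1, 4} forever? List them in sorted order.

3, 5

A0 = {1, 4}
A1: add {0, 2} — 0 (Reacher) has 0→1; 2 (Reacher) has 2→1.
A2: add {6, 7} — 6 (Reacher) has 6→2; 7 (Blocker): all of {0, 2} already in.
A3 = A2; e.g. 3 (Blocker) can still go to 5. Fixed point.
Reacher's attractor = {0, 1, 2, 4, 6, 7}; Blocker avoids the target exactly from the complement.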